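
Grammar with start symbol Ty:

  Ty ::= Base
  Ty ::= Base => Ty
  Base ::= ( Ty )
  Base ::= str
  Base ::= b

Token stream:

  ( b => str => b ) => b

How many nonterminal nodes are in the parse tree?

[Ty [Base ( [Ty [Base b] => [Ty [Base str] => [Ty [Base b]]]] )] => [Ty [Base b]]]

10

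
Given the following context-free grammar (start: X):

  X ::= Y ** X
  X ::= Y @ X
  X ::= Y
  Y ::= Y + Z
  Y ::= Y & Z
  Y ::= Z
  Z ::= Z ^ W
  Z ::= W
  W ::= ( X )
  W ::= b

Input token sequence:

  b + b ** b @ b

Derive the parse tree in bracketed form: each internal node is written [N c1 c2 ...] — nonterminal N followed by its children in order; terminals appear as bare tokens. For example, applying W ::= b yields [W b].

X
Y ** X
Y + Z ** X
Z + Z ** X
W + Z ** X
b + Z ** X
b + W ** X
b + b ** X
b + b ** Y @ X
b + b ** Z @ X
b + b ** W @ X
b + b ** b @ X
b + b ** b @ Y
b + b ** b @ Z
b + b ** b @ W
b + b ** b @ b

[X [Y [Y [Z [W b]]] + [Z [W b]]] ** [X [Y [Z [W b]]] @ [X [Y [Z [W b]]]]]]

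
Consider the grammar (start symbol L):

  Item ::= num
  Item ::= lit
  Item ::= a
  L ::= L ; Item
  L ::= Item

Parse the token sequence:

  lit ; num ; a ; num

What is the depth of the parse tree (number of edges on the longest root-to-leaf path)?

[L [L [L [L [Item lit]] ; [Item num]] ; [Item a]] ; [Item num]]

5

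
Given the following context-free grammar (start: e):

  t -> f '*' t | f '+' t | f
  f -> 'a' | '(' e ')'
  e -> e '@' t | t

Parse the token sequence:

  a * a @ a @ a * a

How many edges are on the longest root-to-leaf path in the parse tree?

[e [e [e [t [f a] * [t [f a]]]] @ [t [f a]]] @ [t [f a] * [t [f a]]]]

6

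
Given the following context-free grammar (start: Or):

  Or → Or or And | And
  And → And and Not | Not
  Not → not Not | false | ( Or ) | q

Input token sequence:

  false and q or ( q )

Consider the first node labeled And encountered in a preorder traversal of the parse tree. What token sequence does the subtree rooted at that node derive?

false and q

[Or [Or [And [And [Not false]] and [Not q]]] or [And [Not ( [Or [And [Not q]]] )]]]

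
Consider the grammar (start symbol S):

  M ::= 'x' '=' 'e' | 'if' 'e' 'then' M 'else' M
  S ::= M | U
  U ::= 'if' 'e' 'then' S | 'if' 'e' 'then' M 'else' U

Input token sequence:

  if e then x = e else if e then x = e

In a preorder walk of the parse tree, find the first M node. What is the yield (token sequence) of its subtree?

x = e

[S [U if e then [M x = e] else [U if e then [S [M x = e]]]]]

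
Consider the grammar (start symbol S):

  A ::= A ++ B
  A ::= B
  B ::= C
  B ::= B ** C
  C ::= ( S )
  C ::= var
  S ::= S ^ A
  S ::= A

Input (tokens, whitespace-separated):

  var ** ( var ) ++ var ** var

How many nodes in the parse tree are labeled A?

3

[S [A [A [B [B [C var]] ** [C ( [S [A [B [C var]]]] )]]] ++ [B [B [C var]] ** [C var]]]]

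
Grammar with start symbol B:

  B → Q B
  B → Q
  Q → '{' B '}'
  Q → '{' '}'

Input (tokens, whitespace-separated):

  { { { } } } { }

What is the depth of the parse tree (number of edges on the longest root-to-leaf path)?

[B [Q { [B [Q { [B [Q { }]] }]] }] [B [Q { }]]]

6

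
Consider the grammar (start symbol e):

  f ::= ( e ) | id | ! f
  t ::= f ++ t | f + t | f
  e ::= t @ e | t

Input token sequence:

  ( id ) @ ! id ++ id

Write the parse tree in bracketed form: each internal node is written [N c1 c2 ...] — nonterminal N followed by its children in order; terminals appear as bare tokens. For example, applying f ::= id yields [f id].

e
t @ e
f @ e
( e ) @ e
( t ) @ e
( f ) @ e
( id ) @ e
( id ) @ t
( id ) @ f ++ t
( id ) @ ! f ++ t
( id ) @ ! id ++ t
( id ) @ ! id ++ f
( id ) @ ! id ++ id

[e [t [f ( [e [t [f id]]] )]] @ [e [t [f ! [f id]] ++ [t [f id]]]]]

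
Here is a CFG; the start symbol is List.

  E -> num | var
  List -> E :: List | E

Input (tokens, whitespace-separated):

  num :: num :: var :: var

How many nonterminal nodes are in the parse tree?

8

[List [E num] :: [List [E num] :: [List [E var] :: [List [E var]]]]]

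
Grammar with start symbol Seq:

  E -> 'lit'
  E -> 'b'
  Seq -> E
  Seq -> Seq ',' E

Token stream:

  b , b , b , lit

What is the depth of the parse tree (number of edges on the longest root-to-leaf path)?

[Seq [Seq [Seq [Seq [E b]] , [E b]] , [E b]] , [E lit]]

5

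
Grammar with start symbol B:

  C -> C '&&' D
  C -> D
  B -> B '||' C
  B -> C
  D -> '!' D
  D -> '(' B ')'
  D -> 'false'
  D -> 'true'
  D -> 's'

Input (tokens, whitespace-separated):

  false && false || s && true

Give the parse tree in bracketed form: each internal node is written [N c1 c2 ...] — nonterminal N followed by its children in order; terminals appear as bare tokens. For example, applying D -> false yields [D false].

[B [B [C [C [D false]] && [D false]]] || [C [C [D s]] && [D true]]]

B
B || C
C || C
C && D || C
D && D || C
false && D || C
false && false || C
false && false || C && D
false && false || D && D
false && false || s && D
false && false || s && true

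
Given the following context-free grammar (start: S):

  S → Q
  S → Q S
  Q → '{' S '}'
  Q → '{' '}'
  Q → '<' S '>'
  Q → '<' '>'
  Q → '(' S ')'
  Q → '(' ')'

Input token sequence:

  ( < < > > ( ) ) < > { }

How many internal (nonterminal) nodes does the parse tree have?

[S [Q ( [S [Q < [S [Q < >]] >] [S [Q ( )]]] )] [S [Q < >] [S [Q { }]]]]

12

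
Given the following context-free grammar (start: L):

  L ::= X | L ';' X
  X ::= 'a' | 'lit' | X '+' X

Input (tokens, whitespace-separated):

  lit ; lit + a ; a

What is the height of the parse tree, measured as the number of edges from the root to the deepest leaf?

[L [L [L [X lit]] ; [X [X lit] + [X a]]] ; [X a]]

4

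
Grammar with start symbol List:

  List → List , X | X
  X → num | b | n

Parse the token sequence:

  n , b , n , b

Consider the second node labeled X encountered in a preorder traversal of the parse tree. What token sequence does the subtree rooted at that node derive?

b

[List [List [List [List [X n]] , [X b]] , [X n]] , [X b]]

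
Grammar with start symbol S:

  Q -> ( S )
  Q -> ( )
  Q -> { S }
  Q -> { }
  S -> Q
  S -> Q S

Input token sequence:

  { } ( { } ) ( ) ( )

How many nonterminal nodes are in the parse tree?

10

[S [Q { }] [S [Q ( [S [Q { }]] )] [S [Q ( )] [S [Q ( )]]]]]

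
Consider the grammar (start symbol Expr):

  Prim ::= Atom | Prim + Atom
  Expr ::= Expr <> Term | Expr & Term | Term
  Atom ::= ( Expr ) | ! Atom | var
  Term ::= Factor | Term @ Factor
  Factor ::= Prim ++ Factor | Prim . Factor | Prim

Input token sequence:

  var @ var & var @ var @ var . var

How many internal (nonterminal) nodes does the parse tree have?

25

[Expr [Expr [Term [Term [Factor [Prim [Atom var]]]] @ [Factor [Prim [Atom var]]]]] & [Term [Term [Term [Factor [Prim [Atom var]]]] @ [Factor [Prim [Atom var]]]] @ [Factor [Prim [Atom var]] . [Factor [Prim [Atom var]]]]]]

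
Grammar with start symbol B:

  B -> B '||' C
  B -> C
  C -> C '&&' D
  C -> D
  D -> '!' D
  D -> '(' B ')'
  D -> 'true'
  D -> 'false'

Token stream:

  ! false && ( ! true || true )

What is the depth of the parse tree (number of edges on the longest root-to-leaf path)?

[B [C [C [D ! [D false]]] && [D ( [B [B [C [D ! [D true]]]] || [C [D true]]] )]]]

8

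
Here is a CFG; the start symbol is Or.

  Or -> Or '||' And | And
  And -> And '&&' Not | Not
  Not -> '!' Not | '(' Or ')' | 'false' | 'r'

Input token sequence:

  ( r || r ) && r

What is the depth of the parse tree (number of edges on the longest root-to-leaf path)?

8

[Or [And [And [Not ( [Or [Or [And [Not r]]] || [And [Not r]]] )]] && [Not r]]]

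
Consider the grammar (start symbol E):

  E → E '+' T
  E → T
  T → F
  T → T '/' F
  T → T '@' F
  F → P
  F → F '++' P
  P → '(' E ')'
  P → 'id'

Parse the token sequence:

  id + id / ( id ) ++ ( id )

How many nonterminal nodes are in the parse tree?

[E [E [T [F [P id]]]] + [T [T [F [P id]]] / [F [F [P ( [E [T [F [P id]]]] )]] ++ [P ( [E [T [F [P id]]]] )]]]]

21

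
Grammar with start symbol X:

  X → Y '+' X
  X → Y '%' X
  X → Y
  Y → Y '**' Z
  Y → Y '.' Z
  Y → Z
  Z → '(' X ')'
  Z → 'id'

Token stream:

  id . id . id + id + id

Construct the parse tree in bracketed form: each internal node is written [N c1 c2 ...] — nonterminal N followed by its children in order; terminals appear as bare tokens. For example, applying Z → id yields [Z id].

X
Y + X
Y . Z + X
Y . Z . Z + X
Z . Z . Z + X
id . Z . Z + X
id . id . Z + X
id . id . id + X
id . id . id + Y + X
id . id . id + Z + X
id . id . id + id + X
id . id . id + id + Y
id . id . id + id + Z
id . id . id + id + id

[X [Y [Y [Y [Z id]] . [Z id]] . [Z id]] + [X [Y [Z id]] + [X [Y [Z id]]]]]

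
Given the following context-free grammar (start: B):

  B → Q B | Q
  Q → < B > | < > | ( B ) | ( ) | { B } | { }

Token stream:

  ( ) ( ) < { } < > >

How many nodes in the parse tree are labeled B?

5

[B [Q ( )] [B [Q ( )] [B [Q < [B [Q { }] [B [Q < >]]] >]]]]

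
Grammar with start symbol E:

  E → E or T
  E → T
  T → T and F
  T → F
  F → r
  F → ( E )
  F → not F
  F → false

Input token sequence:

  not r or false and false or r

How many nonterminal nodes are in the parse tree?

[E [E [E [T [F not [F r]]]] or [T [T [F false]] and [F false]]] or [T [F r]]]

12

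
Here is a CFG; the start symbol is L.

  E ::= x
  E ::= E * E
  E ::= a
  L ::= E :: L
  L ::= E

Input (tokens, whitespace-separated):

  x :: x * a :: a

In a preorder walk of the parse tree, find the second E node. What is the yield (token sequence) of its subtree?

[L [E x] :: [L [E [E x] * [E a]] :: [L [E a]]]]

x * a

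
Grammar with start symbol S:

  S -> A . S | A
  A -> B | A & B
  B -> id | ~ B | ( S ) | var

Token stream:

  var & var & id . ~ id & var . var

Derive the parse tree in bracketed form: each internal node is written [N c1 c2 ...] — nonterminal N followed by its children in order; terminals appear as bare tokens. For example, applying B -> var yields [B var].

[S [A [A [A [B var]] & [B var]] & [B id]] . [S [A [A [B ~ [B id]]] & [B var]] . [S [A [B var]]]]]

S
A . S
A & B . S
A & B & B . S
B & B & B . S
var & B & B . S
var & var & B . S
var & var & id . S
var & var & id . A . S
var & var & id . A & B . S
var & var & id . B & B . S
var & var & id . ~ B & B . S
var & var & id . ~ id & B . S
var & var & id . ~ id & var . S
var & var & id . ~ id & var . A
var & var & id . ~ id & var . B
var & var & id . ~ id & var . var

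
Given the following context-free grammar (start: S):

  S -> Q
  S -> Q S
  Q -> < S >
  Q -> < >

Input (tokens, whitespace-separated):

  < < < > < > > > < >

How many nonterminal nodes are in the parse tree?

10

[S [Q < [S [Q < [S [Q < >] [S [Q < >]]] >]] >] [S [Q < >]]]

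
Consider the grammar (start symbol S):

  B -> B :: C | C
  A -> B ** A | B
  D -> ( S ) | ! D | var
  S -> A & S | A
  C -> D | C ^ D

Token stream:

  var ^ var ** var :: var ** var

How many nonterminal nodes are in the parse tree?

[S [A [B [C [C [D var]] ^ [D var]]] ** [A [B [B [C [D var]]] :: [C [D var]]] ** [A [B [C [D var]]]]]]]

18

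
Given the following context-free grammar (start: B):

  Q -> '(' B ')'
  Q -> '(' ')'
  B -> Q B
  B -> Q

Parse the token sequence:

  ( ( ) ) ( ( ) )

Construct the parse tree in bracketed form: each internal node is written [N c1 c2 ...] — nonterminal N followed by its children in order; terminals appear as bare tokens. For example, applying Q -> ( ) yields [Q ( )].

B
Q B
( B ) B
( Q ) B
( ( ) ) B
( ( ) ) Q
( ( ) ) ( B )
( ( ) ) ( Q )
( ( ) ) ( ( ) )

[B [Q ( [B [Q ( )]] )] [B [Q ( [B [Q ( )]] )]]]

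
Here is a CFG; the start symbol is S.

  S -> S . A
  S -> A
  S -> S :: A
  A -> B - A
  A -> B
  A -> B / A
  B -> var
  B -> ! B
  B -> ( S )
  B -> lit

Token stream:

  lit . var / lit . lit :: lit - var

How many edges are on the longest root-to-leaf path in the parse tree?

6

[S [S [S [S [A [B lit]]] . [A [B var] / [A [B lit]]]] . [A [B lit]]] :: [A [B lit] - [A [B var]]]]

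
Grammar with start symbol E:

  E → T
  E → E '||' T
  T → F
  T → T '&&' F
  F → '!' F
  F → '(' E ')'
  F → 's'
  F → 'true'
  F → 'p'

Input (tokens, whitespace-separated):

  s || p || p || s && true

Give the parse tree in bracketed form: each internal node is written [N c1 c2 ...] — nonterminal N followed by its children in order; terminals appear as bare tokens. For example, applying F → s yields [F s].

E
E || T
E || T || T
E || T || T || T
T || T || T || T
F || T || T || T
s || T || T || T
s || F || T || T
s || p || T || T
s || p || F || T
s || p || p || T
s || p || p || T && F
s || p || p || F && F
s || p || p || s && F
s || p || p || s && true

[E [E [E [E [T [F s]]] || [T [F p]]] || [T [F p]]] || [T [T [F s]] && [F true]]]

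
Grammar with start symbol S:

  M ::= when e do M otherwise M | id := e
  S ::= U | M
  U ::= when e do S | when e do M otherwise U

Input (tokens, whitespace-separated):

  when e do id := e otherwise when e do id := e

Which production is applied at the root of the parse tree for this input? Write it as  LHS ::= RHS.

S ::= U

[S [U when e do [M id := e] otherwise [U when e do [S [M id := e]]]]]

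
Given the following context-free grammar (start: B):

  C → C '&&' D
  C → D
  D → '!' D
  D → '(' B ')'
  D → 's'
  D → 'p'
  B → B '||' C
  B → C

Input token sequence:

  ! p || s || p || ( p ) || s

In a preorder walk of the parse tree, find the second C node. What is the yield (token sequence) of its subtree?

[B [B [B [B [B [C [D ! [D p]]]] || [C [D s]]] || [C [D p]]] || [C [D ( [B [C [D p]]] )]]] || [C [D s]]]

s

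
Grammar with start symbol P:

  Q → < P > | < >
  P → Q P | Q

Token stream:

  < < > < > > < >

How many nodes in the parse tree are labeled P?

[P [Q < [P [Q < >] [P [Q < >]]] >] [P [Q < >]]]

4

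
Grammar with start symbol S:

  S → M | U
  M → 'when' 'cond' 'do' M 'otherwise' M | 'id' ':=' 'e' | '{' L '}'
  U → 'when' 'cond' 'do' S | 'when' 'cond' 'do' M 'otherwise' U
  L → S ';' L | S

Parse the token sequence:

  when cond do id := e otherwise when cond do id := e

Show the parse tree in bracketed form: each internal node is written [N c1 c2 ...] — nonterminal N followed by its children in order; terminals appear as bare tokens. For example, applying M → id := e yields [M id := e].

S
U
when cond do M otherwise U
when cond do id := e otherwise U
when cond do id := e otherwise when cond do S
when cond do id := e otherwise when cond do M
when cond do id := e otherwise when cond do id := e

[S [U when cond do [M id := e] otherwise [U when cond do [S [M id := e]]]]]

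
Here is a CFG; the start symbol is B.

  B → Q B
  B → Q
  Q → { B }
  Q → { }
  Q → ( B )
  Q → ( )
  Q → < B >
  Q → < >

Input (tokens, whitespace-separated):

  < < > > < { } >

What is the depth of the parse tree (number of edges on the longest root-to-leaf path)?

[B [Q < [B [Q < >]] >] [B [Q < [B [Q { }]] >]]]

5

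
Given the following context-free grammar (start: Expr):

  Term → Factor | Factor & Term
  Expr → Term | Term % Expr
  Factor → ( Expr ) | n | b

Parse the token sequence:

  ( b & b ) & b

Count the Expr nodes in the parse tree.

[Expr [Term [Factor ( [Expr [Term [Factor b] & [Term [Factor b]]]] )] & [Term [Factor b]]]]

2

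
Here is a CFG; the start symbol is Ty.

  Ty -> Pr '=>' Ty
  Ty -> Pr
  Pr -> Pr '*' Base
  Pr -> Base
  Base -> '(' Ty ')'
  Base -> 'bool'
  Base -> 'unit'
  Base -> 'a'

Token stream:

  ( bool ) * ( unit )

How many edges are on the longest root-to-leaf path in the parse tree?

[Ty [Pr [Pr [Base ( [Ty [Pr [Base bool]]] )]] * [Base ( [Ty [Pr [Base unit]]] )]]]

7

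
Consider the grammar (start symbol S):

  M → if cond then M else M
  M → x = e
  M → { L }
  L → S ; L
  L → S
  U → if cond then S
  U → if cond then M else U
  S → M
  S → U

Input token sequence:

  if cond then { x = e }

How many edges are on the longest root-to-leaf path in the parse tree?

[S [U if cond then [S [M { [L [S [M x = e]]] }]]]]

7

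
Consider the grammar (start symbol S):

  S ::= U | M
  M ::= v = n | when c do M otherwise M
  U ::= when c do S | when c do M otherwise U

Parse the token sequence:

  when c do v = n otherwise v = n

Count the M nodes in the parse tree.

3

[S [M when c do [M v = n] otherwise [M v = n]]]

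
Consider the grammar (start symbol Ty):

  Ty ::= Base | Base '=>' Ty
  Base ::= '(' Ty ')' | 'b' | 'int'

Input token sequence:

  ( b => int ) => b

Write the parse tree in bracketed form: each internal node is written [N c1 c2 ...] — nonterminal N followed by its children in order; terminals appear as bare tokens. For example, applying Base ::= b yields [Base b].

Ty
Base => Ty
( Ty ) => Ty
( Base => Ty ) => Ty
( b => Ty ) => Ty
( b => Base ) => Ty
( b => int ) => Ty
( b => int ) => Base
( b => int ) => b

[Ty [Base ( [Ty [Base b] => [Ty [Base int]]] )] => [Ty [Base b]]]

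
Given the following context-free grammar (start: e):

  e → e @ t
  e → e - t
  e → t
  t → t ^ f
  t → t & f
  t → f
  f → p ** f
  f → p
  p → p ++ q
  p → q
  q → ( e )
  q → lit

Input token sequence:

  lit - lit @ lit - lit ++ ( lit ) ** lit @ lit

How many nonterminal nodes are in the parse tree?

35

[e [e [e [e [e [t [f [p [q lit]]]]] - [t [f [p [q lit]]]]] @ [t [f [p [q lit]]]]] - [t [f [p [p [q lit]] ++ [q ( [e [t [f [p [q lit]]]]] )]] ** [f [p [q lit]]]]]] @ [t [f [p [q lit]]]]]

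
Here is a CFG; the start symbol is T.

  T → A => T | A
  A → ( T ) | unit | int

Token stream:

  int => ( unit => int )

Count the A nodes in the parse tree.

4

[T [A int] => [T [A ( [T [A unit] => [T [A int]]] )]]]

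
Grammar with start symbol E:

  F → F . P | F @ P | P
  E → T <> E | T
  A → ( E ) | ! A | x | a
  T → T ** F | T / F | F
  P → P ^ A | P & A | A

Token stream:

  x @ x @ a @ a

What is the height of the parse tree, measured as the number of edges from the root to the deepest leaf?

[E [T [F [F [F [F [P [A x]]] @ [P [A x]]] @ [P [A a]]] @ [P [A a]]]]]

8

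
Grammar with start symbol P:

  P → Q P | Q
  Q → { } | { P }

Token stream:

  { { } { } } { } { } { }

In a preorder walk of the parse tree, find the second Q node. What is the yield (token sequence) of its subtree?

[P [Q { [P [Q { }] [P [Q { }]]] }] [P [Q { }] [P [Q { }] [P [Q { }]]]]]

{ }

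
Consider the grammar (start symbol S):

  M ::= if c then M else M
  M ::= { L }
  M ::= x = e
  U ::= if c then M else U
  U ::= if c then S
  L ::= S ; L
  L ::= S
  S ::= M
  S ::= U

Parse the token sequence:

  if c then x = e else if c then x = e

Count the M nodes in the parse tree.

[S [U if c then [M x = e] else [U if c then [S [M x = e]]]]]

2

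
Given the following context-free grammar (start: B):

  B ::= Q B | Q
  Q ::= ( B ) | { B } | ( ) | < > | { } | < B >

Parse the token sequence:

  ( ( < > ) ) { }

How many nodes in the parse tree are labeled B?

[B [Q ( [B [Q ( [B [Q < >]] )]] )] [B [Q { }]]]

4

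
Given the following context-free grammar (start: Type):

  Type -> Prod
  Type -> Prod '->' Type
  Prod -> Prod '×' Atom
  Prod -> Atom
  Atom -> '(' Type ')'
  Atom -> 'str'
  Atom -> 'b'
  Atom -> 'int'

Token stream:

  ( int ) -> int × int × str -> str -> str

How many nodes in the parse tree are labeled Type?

5

[Type [Prod [Atom ( [Type [Prod [Atom int]]] )]] -> [Type [Prod [Prod [Prod [Atom int]] × [Atom int]] × [Atom str]] -> [Type [Prod [Atom str]] -> [Type [Prod [Atom str]]]]]]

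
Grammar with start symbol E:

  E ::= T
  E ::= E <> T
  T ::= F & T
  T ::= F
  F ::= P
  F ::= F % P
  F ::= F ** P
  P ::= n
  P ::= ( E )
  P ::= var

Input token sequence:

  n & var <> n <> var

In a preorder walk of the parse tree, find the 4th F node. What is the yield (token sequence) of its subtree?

var

[E [E [E [T [F [P n]] & [T [F [P var]]]]] <> [T [F [P n]]]] <> [T [F [P var]]]]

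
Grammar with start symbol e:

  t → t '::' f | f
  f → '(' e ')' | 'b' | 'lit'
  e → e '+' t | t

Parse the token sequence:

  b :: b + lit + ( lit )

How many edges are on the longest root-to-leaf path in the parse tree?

[e [e [e [t [t [f b]] :: [f b]]] + [t [f lit]]] + [t [f ( [e [t [f lit]]] )]]]

6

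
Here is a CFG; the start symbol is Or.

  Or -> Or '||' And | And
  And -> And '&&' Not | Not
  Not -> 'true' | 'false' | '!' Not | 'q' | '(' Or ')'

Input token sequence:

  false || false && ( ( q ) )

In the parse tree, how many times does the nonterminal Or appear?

[Or [Or [And [Not false]]] || [And [And [Not false]] && [Not ( [Or [And [Not ( [Or [And [Not q]]] )]]] )]]]

4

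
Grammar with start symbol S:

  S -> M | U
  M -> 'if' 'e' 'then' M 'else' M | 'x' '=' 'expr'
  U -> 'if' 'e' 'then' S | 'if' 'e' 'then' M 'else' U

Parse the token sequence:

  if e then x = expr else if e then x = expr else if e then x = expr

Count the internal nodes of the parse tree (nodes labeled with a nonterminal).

8

[S [U if e then [M x = expr] else [U if e then [M x = expr] else [U if e then [S [M x = expr]]]]]]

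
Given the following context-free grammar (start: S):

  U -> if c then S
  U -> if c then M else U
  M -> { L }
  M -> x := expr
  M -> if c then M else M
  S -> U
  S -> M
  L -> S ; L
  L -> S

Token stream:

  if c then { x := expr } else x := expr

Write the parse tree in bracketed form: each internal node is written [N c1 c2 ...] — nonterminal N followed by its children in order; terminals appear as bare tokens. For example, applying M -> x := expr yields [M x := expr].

S
M
if c then M else M
if c then { L } else M
if c then { S } else M
if c then { M } else M
if c then { x := expr } else M
if c then { x := expr } else x := expr

[S [M if c then [M { [L [S [M x := expr]]] }] else [M x := expr]]]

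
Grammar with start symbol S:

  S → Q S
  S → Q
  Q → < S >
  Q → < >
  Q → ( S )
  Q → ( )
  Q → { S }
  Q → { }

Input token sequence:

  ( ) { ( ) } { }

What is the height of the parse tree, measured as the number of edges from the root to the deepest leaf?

5

[S [Q ( )] [S [Q { [S [Q ( )]] }] [S [Q { }]]]]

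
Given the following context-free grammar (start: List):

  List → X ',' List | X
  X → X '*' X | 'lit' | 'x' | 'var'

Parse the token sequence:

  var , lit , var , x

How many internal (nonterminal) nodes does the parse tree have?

[List [X var] , [List [X lit] , [List [X var] , [List [X x]]]]]

8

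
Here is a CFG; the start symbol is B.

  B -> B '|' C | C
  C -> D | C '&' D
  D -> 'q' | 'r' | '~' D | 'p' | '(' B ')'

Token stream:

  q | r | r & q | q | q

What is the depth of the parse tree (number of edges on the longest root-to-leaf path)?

7

[B [B [B [B [B [C [D q]]] | [C [D r]]] | [C [C [D r]] & [D q]]] | [C [D q]]] | [C [D q]]]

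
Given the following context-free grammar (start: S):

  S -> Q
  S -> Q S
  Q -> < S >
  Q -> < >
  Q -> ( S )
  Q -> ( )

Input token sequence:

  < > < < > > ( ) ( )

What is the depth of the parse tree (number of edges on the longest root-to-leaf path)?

5

[S [Q < >] [S [Q < [S [Q < >]] >] [S [Q ( )] [S [Q ( )]]]]]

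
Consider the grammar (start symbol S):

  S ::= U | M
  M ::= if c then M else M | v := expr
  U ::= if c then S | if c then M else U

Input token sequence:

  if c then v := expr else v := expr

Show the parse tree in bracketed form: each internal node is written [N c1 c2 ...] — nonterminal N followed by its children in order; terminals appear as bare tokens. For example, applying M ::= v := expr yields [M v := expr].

[S [M if c then [M v := expr] else [M v := expr]]]

S
M
if c then M else M
if c then v := expr else M
if c then v := expr else v := expr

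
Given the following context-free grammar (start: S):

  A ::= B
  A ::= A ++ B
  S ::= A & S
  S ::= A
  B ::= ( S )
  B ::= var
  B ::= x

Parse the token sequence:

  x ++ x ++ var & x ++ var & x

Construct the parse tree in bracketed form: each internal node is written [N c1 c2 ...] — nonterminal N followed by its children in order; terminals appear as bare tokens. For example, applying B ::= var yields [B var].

S
A & S
A ++ B & S
A ++ B ++ B & S
B ++ B ++ B & S
x ++ B ++ B & S
x ++ x ++ B & S
x ++ x ++ var & S
x ++ x ++ var & A & S
x ++ x ++ var & A ++ B & S
x ++ x ++ var & B ++ B & S
x ++ x ++ var & x ++ B & S
x ++ x ++ var & x ++ var & S
x ++ x ++ var & x ++ var & A
x ++ x ++ var & x ++ var & B
x ++ x ++ var & x ++ var & x

[S [A [A [A [B x]] ++ [B x]] ++ [B var]] & [S [A [A [B x]] ++ [B var]] & [S [A [B x]]]]]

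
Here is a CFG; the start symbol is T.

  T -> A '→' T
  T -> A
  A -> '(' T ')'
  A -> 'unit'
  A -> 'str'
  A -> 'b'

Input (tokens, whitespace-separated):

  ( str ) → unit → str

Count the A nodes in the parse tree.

[T [A ( [T [A str]] )] → [T [A unit] → [T [A str]]]]

4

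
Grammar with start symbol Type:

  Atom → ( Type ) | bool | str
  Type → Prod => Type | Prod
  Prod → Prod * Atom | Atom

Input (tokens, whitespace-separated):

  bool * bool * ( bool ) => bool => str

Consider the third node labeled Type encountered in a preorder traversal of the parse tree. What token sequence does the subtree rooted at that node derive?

[Type [Prod [Prod [Prod [Atom bool]] * [Atom bool]] * [Atom ( [Type [Prod [Atom bool]]] )]] => [Type [Prod [Atom bool]] => [Type [Prod [Atom str]]]]]

bool => str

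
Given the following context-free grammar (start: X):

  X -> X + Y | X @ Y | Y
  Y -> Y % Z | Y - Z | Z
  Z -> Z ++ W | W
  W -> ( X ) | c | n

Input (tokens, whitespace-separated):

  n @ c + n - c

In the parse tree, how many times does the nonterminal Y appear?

4

[X [X [X [Y [Z [W n]]]] @ [Y [Z [W c]]]] + [Y [Y [Z [W n]]] - [Z [W c]]]]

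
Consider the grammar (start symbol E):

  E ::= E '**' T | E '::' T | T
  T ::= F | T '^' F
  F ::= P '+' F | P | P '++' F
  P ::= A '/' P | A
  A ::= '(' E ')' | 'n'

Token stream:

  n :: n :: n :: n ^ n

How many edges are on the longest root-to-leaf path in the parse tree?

[E [E [E [E [T [F [P [A n]]]]] :: [T [F [P [A n]]]]] :: [T [F [P [A n]]]]] :: [T [T [F [P [A n]]]] ^ [F [P [A n]]]]]

8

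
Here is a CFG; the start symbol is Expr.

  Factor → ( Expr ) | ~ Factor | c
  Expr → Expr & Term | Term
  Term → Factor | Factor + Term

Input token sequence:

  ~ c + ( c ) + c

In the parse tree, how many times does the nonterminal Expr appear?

2

[Expr [Term [Factor ~ [Factor c]] + [Term [Factor ( [Expr [Term [Factor c]]] )] + [Term [Factor c]]]]]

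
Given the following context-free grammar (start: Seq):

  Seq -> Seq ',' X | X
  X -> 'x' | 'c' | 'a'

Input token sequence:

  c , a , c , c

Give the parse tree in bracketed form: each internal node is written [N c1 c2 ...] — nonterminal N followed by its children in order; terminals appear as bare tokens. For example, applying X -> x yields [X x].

[Seq [Seq [Seq [Seq [X c]] , [X a]] , [X c]] , [X c]]

Seq
Seq , X
Seq , X , X
Seq , X , X , X
X , X , X , X
c , X , X , X
c , a , X , X
c , a , c , X
c , a , c , c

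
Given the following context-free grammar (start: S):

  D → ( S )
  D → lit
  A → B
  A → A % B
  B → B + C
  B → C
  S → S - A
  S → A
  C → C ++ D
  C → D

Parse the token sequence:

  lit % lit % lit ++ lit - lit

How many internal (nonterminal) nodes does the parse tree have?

20

[S [S [A [A [A [B [C [D lit]]]] % [B [C [D lit]]]] % [B [C [C [D lit]] ++ [D lit]]]]] - [A [B [C [D lit]]]]]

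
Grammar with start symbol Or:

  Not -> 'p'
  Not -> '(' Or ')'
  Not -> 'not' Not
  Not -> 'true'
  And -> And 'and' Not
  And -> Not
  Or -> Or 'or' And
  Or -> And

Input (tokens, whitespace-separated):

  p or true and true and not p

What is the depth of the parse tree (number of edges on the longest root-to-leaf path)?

[Or [Or [And [Not p]]] or [And [And [And [Not true]] and [Not true]] and [Not not [Not p]]]]

5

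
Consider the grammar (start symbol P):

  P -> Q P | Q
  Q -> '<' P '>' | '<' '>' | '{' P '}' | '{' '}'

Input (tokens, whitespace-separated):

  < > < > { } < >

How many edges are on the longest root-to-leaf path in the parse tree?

[P [Q < >] [P [Q < >] [P [Q { }] [P [Q < >]]]]]

5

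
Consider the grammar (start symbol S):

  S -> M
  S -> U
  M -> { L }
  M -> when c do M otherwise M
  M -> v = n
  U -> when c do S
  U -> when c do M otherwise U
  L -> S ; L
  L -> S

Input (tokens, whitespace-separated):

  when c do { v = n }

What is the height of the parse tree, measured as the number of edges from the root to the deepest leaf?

7

[S [U when c do [S [M { [L [S [M v = n]]] }]]]]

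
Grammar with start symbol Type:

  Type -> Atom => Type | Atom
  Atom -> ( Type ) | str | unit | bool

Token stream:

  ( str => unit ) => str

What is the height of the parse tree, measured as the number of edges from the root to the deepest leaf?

5

[Type [Atom ( [Type [Atom str] => [Type [Atom unit]]] )] => [Type [Atom str]]]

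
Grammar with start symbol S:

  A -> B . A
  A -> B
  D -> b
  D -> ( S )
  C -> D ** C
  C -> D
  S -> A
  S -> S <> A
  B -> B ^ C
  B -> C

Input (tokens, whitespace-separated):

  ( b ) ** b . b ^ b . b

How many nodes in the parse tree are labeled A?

4

[S [A [B [C [D ( [S [A [B [C [D b]]]]] )] ** [C [D b]]]] . [A [B [B [C [D b]]] ^ [C [D b]]] . [A [B [C [D b]]]]]]]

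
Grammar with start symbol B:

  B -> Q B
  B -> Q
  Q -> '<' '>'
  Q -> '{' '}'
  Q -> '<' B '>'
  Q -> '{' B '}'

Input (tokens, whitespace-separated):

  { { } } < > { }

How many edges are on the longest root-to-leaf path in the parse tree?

[B [Q { [B [Q { }]] }] [B [Q < >] [B [Q { }]]]]

4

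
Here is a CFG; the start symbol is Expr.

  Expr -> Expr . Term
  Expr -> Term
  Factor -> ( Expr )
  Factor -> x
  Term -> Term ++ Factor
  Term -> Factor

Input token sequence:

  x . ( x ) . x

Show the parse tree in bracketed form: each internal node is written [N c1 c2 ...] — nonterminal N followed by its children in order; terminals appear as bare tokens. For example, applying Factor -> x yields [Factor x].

Expr
Expr . Term
Expr . Term . Term
Term . Term . Term
Factor . Term . Term
x . Term . Term
x . Factor . Term
x . ( Expr ) . Term
x . ( Term ) . Term
x . ( Factor ) . Term
x . ( x ) . Term
x . ( x ) . Factor
x . ( x ) . x

[Expr [Expr [Expr [Term [Factor x]]] . [Term [Factor ( [Expr [Term [Factor x]]] )]]] . [Term [Factor x]]]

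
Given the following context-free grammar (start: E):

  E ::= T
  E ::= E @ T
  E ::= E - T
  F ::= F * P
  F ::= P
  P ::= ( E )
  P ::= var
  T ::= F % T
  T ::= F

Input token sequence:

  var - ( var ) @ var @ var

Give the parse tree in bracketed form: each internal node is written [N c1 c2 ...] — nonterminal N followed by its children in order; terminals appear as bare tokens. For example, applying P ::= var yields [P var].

[E [E [E [E [T [F [P var]]]] - [T [F [P ( [E [T [F [P var]]]] )]]]] @ [T [F [P var]]]] @ [T [F [P var]]]]

E
E @ T
E @ T @ T
E - T @ T @ T
T - T @ T @ T
F - T @ T @ T
P - T @ T @ T
var - T @ T @ T
var - F @ T @ T
var - P @ T @ T
var - ( E ) @ T @ T
var - ( T ) @ T @ T
var - ( F ) @ T @ T
var - ( P ) @ T @ T
var - ( var ) @ T @ T
var - ( var ) @ F @ T
var - ( var ) @ P @ T
var - ( var ) @ var @ T
var - ( var ) @ var @ F
var - ( var ) @ var @ P
var - ( var ) @ var @ var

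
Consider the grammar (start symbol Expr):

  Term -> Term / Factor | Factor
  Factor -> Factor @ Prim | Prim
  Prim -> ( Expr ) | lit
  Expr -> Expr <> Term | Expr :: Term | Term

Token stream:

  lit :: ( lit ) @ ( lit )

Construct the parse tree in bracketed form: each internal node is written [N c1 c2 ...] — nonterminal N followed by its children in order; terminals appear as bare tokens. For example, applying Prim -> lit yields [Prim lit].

Expr
Expr :: Term
Term :: Term
Factor :: Term
Prim :: Term
lit :: Term
lit :: Factor
lit :: Factor @ Prim
lit :: Prim @ Prim
lit :: ( Expr ) @ Prim
lit :: ( Term ) @ Prim
lit :: ( Factor ) @ Prim
lit :: ( Prim ) @ Prim
lit :: ( lit ) @ Prim
lit :: ( lit ) @ ( Expr )
lit :: ( lit ) @ ( Term )
lit :: ( lit ) @ ( Factor )
lit :: ( lit ) @ ( Prim )
lit :: ( lit ) @ ( lit )

[Expr [Expr [Term [Factor [Prim lit]]]] :: [Term [Factor [Factor [Prim ( [Expr [Term [Factor [Prim lit]]]] )]] @ [Prim ( [Expr [Term [Factor [Prim lit]]]] )]]]]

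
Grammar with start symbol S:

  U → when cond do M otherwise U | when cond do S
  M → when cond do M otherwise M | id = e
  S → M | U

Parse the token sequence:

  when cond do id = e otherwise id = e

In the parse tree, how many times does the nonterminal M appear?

[S [M when cond do [M id = e] otherwise [M id = e]]]

3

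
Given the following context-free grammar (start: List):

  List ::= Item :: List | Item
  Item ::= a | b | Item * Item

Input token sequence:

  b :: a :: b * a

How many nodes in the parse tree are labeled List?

[List [Item b] :: [List [Item a] :: [List [Item [Item b] * [Item a]]]]]

3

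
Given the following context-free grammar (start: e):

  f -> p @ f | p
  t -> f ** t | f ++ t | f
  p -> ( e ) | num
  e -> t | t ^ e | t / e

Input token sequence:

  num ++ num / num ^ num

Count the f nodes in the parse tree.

[e [t [f [p num]] ++ [t [f [p num]]]] / [e [t [f [p num]]] ^ [e [t [f [p num]]]]]]

4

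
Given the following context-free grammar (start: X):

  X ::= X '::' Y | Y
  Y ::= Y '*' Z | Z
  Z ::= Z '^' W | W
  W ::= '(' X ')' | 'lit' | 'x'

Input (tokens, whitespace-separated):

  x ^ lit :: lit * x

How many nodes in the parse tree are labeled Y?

[X [X [Y [Z [Z [W x]] ^ [W lit]]]] :: [Y [Y [Z [W lit]]] * [Z [W x]]]]

3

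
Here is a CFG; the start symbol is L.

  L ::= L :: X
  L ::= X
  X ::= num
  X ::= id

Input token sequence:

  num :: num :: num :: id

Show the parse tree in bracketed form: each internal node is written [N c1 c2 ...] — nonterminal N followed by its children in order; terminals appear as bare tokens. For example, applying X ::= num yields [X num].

L
L :: X
L :: X :: X
L :: X :: X :: X
X :: X :: X :: X
num :: X :: X :: X
num :: num :: X :: X
num :: num :: num :: X
num :: num :: num :: id

[L [L [L [L [X num]] :: [X num]] :: [X num]] :: [X id]]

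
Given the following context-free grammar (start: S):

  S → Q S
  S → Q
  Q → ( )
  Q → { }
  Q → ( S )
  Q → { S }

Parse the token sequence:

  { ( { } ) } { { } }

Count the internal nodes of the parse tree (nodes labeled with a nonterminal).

10

[S [Q { [S [Q ( [S [Q { }]] )]] }] [S [Q { [S [Q { }]] }]]]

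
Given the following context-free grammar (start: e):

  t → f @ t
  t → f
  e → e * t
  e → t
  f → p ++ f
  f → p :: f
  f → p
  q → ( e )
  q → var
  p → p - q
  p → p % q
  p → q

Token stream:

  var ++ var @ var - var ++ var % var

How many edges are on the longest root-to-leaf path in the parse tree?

[e [t [f [p [q var]] ++ [f [p [q var]]]] @ [t [f [p [p [q var]] - [q var]] ++ [f [p [p [q var]] % [q var]]]]]]]

8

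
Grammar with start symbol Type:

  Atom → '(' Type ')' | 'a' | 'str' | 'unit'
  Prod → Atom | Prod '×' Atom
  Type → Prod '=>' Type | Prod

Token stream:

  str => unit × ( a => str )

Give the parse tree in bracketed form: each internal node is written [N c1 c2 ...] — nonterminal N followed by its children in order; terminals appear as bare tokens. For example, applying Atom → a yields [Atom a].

Type
Prod => Type
Atom => Type
str => Type
str => Prod
str => Prod × Atom
str => Atom × Atom
str => unit × Atom
str => unit × ( Type )
str => unit × ( Prod => Type )
str => unit × ( Atom => Type )
str => unit × ( a => Type )
str => unit × ( a => Prod )
str => unit × ( a => Atom )
str => unit × ( a => str )

[Type [Prod [Atom str]] => [Type [Prod [Prod [Atom unit]] × [Atom ( [Type [Prod [Atom a]] => [Type [Prod [Atom str]]]] )]]]]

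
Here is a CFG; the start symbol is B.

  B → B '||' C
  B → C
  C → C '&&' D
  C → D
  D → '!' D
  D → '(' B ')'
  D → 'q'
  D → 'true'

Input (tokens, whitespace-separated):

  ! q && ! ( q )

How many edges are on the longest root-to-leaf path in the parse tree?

7

[B [C [C [D ! [D q]]] && [D ! [D ( [B [C [D q]]] )]]]]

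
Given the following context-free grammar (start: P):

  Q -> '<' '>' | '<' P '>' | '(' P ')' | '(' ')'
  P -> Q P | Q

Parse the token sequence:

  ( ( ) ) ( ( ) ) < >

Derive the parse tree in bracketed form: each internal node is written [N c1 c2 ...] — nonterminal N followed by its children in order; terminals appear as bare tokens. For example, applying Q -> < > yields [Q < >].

P
Q P
( P ) P
( Q ) P
( ( ) ) P
( ( ) ) Q P
( ( ) ) ( P ) P
( ( ) ) ( Q ) P
( ( ) ) ( ( ) ) P
( ( ) ) ( ( ) ) Q
( ( ) ) ( ( ) ) < >

[P [Q ( [P [Q ( )]] )] [P [Q ( [P [Q ( )]] )] [P [Q < >]]]]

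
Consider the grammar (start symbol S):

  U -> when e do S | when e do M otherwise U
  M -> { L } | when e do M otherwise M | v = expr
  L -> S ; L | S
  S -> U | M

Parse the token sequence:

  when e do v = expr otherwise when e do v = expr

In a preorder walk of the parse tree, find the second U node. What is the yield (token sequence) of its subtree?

when e do v = expr

[S [U when e do [M v = expr] otherwise [U when e do [S [M v = expr]]]]]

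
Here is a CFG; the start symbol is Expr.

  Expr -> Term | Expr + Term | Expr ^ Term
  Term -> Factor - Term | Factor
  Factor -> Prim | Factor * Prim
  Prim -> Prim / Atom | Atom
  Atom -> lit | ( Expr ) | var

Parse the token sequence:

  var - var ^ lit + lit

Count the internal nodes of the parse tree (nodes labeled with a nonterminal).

19

[Expr [Expr [Expr [Term [Factor [Prim [Atom var]]] - [Term [Factor [Prim [Atom var]]]]]] ^ [Term [Factor [Prim [Atom lit]]]]] + [Term [Factor [Prim [Atom lit]]]]]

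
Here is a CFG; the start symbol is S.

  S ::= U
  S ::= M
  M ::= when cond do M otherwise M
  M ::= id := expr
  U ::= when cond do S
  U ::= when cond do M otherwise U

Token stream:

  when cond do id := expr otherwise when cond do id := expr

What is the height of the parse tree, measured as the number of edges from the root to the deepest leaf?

5

[S [U when cond do [M id := expr] otherwise [U when cond do [S [M id := expr]]]]]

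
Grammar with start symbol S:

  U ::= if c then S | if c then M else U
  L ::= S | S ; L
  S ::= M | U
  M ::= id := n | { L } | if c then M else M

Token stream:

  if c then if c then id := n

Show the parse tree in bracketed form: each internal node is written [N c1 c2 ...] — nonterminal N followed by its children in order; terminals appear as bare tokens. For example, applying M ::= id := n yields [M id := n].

[S [U if c then [S [U if c then [S [M id := n]]]]]]

S
U
if c then S
if c then U
if c then if c then S
if c then if c then M
if c then if c then id := n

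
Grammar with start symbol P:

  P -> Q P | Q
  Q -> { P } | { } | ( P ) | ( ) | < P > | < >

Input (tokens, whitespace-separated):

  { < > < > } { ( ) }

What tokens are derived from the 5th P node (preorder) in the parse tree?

[P [Q { [P [Q < >] [P [Q < >]]] }] [P [Q { [P [Q ( )]] }]]]

( )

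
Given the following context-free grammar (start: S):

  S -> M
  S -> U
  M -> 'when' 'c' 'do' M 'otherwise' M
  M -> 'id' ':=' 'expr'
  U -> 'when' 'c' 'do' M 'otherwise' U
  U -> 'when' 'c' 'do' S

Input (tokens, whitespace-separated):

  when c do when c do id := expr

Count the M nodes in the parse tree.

1

[S [U when c do [S [U when c do [S [M id := expr]]]]]]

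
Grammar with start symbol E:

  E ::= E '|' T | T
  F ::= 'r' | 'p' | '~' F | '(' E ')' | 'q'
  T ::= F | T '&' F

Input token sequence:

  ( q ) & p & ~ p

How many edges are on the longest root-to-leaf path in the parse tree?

8

[E [T [T [T [F ( [E [T [F q]]] )]] & [F p]] & [F ~ [F p]]]]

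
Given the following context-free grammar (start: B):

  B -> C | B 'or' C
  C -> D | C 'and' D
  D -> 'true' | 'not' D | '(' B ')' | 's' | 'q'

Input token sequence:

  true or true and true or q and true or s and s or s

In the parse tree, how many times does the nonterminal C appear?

8

[B [B [B [B [B [C [D true]]] or [C [C [D true]] and [D true]]] or [C [C [D q]] and [D true]]] or [C [C [D s]] and [D s]]] or [C [D s]]]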